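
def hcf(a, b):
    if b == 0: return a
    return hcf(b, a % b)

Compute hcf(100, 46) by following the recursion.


hcf(100, 46) = hcf(46, 8)
hcf(46, 8) = hcf(8, 6)
hcf(8, 6) = hcf(6, 2)
hcf(6, 2) = hcf(2, 0)
hcf(2, 0) = 2  (base case)

2


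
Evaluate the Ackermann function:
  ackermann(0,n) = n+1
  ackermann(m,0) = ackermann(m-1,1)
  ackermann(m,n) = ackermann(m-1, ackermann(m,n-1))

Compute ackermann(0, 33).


ackermann(0, 33) = 34
Result: ackermann(0, 33) = 34

34


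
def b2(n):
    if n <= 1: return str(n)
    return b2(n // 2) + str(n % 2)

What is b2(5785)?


b2(5785) = b2(2892) + '1'
b2(2892) = b2(1446) + '0'
b2(1446) = b2(723) + '0'
b2(723) = b2(361) + '1'
b2(361) = b2(180) + '1'
b2(180) = b2(90) + '0'
b2(90) = b2(45) + '0'
b2(45) = b2(22) + '1'
b2(22) = b2(11) + '0'
b2(11) = b2(5) + '1'
b2(5) = b2(2) + '1'
b2(2) = b2(1) + '0'
b2(1) = '1'  (base case)
Concatenating: '1' + '0' + '1' + '1' + '0' + '1' + '0' + '0' + '1' + '1' + '0' + '0' + '1' = '1011010011001'

1011010011001


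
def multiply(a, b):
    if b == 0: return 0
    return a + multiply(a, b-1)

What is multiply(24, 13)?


multiply(24, 13) = 24 + multiply(24, 12)
multiply(24, 12) = 24 + multiply(24, 11)
multiply(24, 11) = 24 + multiply(24, 10)
multiply(24, 10) = 24 + multiply(24, 9)
multiply(24, 9) = 24 + multiply(24, 8)
multiply(24, 8) = 24 + multiply(24, 7)
multiply(24, 7) = 24 + multiply(24, 6)
multiply(24, 6) = 24 + multiply(24, 5)
multiply(24, 5) = 24 + multiply(24, 4)
multiply(24, 4) = 24 + multiply(24, 3)
multiply(24, 3) = 24 + multiply(24, 2)
multiply(24, 2) = 24 + multiply(24, 1)
multiply(24, 1) = 24 + multiply(24, 0)
multiply(24, 0) = 0  (base case)
Total: 24 + 24 + 24 + 24 + 24 + 24 + 24 + 24 + 24 + 24 + 24 + 24 + 24 + 0 = 312

312


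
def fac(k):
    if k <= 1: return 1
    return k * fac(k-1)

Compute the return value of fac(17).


fac(17)
= 17 * fac(16)
= 17 * 16 * fac(15)
= 17 * 16 * 15 * fac(14)
= 17 * 16 * 15 * 14 * fac(13)
= 17 * 16 * 15 * 14 * 13 * fac(12)
= 17 * 16 * 15 * 14 * 13 * 12 * fac(11)
= 17 * 16 * 15 * 14 * 13 * 12 * 11 * fac(10)
= 17 * 16 * 15 * 14 * 13 * 12 * 11 * 10 * fac(9)
= 17 * 16 * 15 * 14 * 13 * 12 * 11 * 10 * 9 * fac(8)
= 17 * 16 * 15 * 14 * 13 * 12 * 11 * 10 * 9 * 8 * fac(7)
= 17 * 16 * 15 * 14 * 13 * 12 * 11 * 10 * 9 * 8 * 7 * fac(6)
= 17 * 16 * 15 * 14 * 13 * 12 * 11 * 10 * 9 * 8 * 7 * 6 * fac(5)
= 17 * 16 * 15 * 14 * 13 * 12 * 11 * 10 * 9 * 8 * 7 * 6 * 5 * fac(4)
= 17 * 16 * 15 * 14 * 13 * 12 * 11 * 10 * 9 * 8 * 7 * 6 * 5 * 4 * fac(3)
= 17 * 16 * 15 * 14 * 13 * 12 * 11 * 10 * 9 * 8 * 7 * 6 * 5 * 4 * 3 * fac(2)
= 17 * 16 * 15 * 14 * 13 * 12 * 11 * 10 * 9 * 8 * 7 * 6 * 5 * 4 * 3 * 2 * fac(1)
= 17 * 16 * 15 * 14 * 13 * 12 * 11 * 10 * 9 * 8 * 7 * 6 * 5 * 4 * 3 * 2 * 1
= 355687428096000

355687428096000


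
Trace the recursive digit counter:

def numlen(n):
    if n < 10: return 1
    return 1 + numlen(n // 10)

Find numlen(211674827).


numlen(211674827) = 1 + numlen(21167482)
numlen(21167482) = 1 + numlen(2116748)
numlen(2116748) = 1 + numlen(211674)
numlen(211674) = 1 + numlen(21167)
numlen(21167) = 1 + numlen(2116)
numlen(2116) = 1 + numlen(211)
numlen(211) = 1 + numlen(21)
numlen(21) = 1 + numlen(2)
numlen(2) = 1  (base case: 2 < 10)
Unwinding: 1 + 1 + 1 + 1 + 1 + 1 + 1 + 1 + 1 = 9

9


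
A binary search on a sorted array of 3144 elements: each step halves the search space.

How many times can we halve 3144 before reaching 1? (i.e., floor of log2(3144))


3144 / 2 = 1572
1572 / 2 = 786
786 / 2 = 393
393 / 2 = 196
196 / 2 = 98
98 / 2 = 49
49 / 2 = 24
24 / 2 = 12
12 / 2 = 6
6 / 2 = 3
3 / 2 = 1
Reached 1 after 11 halvings

11


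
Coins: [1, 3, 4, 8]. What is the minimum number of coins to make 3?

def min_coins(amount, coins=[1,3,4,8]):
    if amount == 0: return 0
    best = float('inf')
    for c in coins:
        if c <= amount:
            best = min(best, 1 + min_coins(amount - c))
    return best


Building up with DP:
min_coins(0) = 0
min_coins(1) = min(1+min_coins(0)=1+0=1) = 1
min_coins(2) = min(1+min_coins(1)=1+1=2) = 2
min_coins(3) = min(1+min_coins(2)=1+2=3, 1+min_coins(0)=1+0=1) = 1

1


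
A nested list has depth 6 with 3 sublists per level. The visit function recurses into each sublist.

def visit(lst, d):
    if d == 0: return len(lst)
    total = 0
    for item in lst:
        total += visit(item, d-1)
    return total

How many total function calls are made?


At depth 0 (root): 1 call
At depth 1: each of 1 parents calls visit on 3 children = 3 calls
At depth 2: each of 3 parents calls visit on 3 children = 9 calls
At depth 3: each of 9 parents calls visit on 3 children = 27 calls
At depth 4: each of 27 parents calls visit on 3 children = 81 calls
At depth 5: each of 81 parents calls visit on 3 children = 243 calls
At depth 6: each of 243 parents calls visit on 3 children = 729 calls
Total: 1 + 3 + 9 + 27 + 81 + 243 + 729 = 1093

1093


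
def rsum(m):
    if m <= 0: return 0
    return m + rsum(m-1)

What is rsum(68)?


rsum(68)
= 68 + 67 + 66 + 65 + 64 + 63 + 62 + 61 + 60 + 59 + 58 + 57 + 56 + 55 + 54 + 53 + 52 + 51 + 50 + 49 + 48 + 47 + 46 + 45 + 44 + 43 + 42 + 41 + 40 + 39 + 38 + 37 + 36 + 35 + 34 + 33 + 32 + 31 + 30 + 29 + 28 + 27 + 26 + 25 + 24 + 23 + 22 + 21 + 20 + 19 + 18 + 17 + 16 + 15 + 14 + 13 + 12 + 11 + 10 + 9 + 8 + 7 + 6 + 5 + 4 + 3 + 2 + 1 + rsum(0)
= 68 + 67 + 66 + 65 + 64 + 63 + 62 + 61 + 60 + 59 + 58 + 57 + 56 + 55 + 54 + 53 + 52 + 51 + 50 + 49 + 48 + 47 + 46 + 45 + 44 + 43 + 42 + 41 + 40 + 39 + 38 + 37 + 36 + 35 + 34 + 33 + 32 + 31 + 30 + 29 + 28 + 27 + 26 + 25 + 24 + 23 + 22 + 21 + 20 + 19 + 18 + 17 + 16 + 15 + 14 + 13 + 12 + 11 + 10 + 9 + 8 + 7 + 6 + 5 + 4 + 3 + 2 + 1 + 0
= 2346

2346


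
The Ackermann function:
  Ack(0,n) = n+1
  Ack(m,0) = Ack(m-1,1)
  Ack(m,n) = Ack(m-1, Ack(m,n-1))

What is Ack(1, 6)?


Ack(1, 6) = Ack(0, Ack(1, 5))
  Ack(1, 5) = Ack(0, Ack(1, 4))
    Ack(1, 4) = Ack(0, Ack(1, 3))
      Ack(1, 3) = Ack(0, Ack(1, 2))
        Ack(1, 2) = Ack(0, Ack(1, 1))
          Ack(1, 1) = Ack(0, Ack(1, 0))
          Ack(1, 0) = Ack(0, 1)
          Ack(0, 1) = 2
            = Ack(0, 2)
          Ack(0, 2) = 3
          = Ack(0, 3)
          Ack(0, 3) = 4
        = Ack(0, 4)
        Ack(0, 4) = 5
      = Ack(0, 5)
      Ack(0, 5) = 6
    = Ack(0, 6)
    Ack(0, 6) = 7
  = Ack(0, 7)
  Ack(0, 7) = 8
Result: Ack(1, 6) = 8

8


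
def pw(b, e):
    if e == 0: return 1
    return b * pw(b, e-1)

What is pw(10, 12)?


pw(10, 12)
= 10 * pw(10, 11)
= 10 * 10 * pw(10, 10)
= 10 * 10 * 10 * pw(10, 9)
= 10 * 10 * 10 * 10 * pw(10, 8)
= 10 * 10 * 10 * 10 * 10 * pw(10, 7)
= 10 * 10 * 10 * 10 * 10 * 10 * pw(10, 6)
= 10 * 10 * 10 * 10 * 10 * 10 * 10 * pw(10, 5)
= 10 * 10 * 10 * 10 * 10 * 10 * 10 * 10 * pw(10, 4)
= 10 * 10 * 10 * 10 * 10 * 10 * 10 * 10 * 10 * pw(10, 3)
= 10 * 10 * 10 * 10 * 10 * 10 * 10 * 10 * 10 * 10 * pw(10, 2)
= 10 * 10 * 10 * 10 * 10 * 10 * 10 * 10 * 10 * 10 * 10 * pw(10, 1)
= 10 * 10 * 10 * 10 * 10 * 10 * 10 * 10 * 10 * 10 * 10 * 10 * pw(10, 0)
= 10 * 10 * 10 * 10 * 10 * 10 * 10 * 10 * 10 * 10 * 10 * 10 * 1
= 1000000000000

1000000000000


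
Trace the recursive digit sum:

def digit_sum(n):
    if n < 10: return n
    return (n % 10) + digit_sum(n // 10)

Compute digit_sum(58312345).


digit_sum(58312345) = 5 + digit_sum(5831234)
digit_sum(5831234) = 4 + digit_sum(583123)
digit_sum(583123) = 3 + digit_sum(58312)
digit_sum(58312) = 2 + digit_sum(5831)
digit_sum(5831) = 1 + digit_sum(583)
digit_sum(583) = 3 + digit_sum(58)
digit_sum(58) = 8 + digit_sum(5)
digit_sum(5) = 5  (base case)
Total: 5 + 4 + 3 + 2 + 1 + 3 + 8 + 5 = 31

31


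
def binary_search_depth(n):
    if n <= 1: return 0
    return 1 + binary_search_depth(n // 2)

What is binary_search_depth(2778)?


2778 / 2 = 1389
1389 / 2 = 694
694 / 2 = 347
347 / 2 = 173
173 / 2 = 86
86 / 2 = 43
43 / 2 = 21
21 / 2 = 10
10 / 2 = 5
5 / 2 = 2
2 / 2 = 1
Reached 1 after 11 halvings

11


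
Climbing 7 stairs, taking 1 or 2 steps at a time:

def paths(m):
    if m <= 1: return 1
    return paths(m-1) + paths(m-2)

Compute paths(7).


Building up from base cases:
paths(0) = 1
paths(1) = 1
paths(2) = paths(1) + paths(0) = 1 + 1 = 2
paths(3) = paths(2) + paths(1) = 2 + 1 = 3
paths(4) = paths(3) + paths(2) = 3 + 2 = 5
paths(5) = paths(4) + paths(3) = 5 + 3 = 8
paths(6) = paths(5) + paths(4) = 8 + 5 = 13
paths(7) = paths(6) + paths(5) = 13 + 8 = 21

21


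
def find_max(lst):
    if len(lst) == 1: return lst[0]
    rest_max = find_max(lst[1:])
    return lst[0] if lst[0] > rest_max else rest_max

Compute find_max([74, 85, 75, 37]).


find_max([74, 85, 75, 37]): compare 74 with find_max([85, 75, 37])
find_max([85, 75, 37]): compare 85 with find_max([75, 37])
find_max([75, 37]): compare 75 with find_max([37])
find_max([37]) = 37  (base case)
Compare 75 with 37 -> 75
Compare 85 with 75 -> 85
Compare 74 with 85 -> 85

85


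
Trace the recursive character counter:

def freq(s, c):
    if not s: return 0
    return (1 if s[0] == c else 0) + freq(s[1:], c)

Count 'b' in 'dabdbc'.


s[0]='d' != 'b' -> 0
s[0]='a' != 'b' -> 0
s[0]='b' == 'b' -> 1
s[0]='d' != 'b' -> 0
s[0]='b' == 'b' -> 1
s[0]='c' != 'b' -> 0
Sum: 0 + 0 + 1 + 0 + 1 + 0 = 2

2


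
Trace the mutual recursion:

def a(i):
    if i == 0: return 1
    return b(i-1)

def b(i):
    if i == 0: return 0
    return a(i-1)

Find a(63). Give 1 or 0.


a(63) = b(62)
b(62) = a(61)
a(61) = b(60)
b(60) = a(59)
a(59) = b(58)
b(58) = a(57)
a(57) = b(56)
b(56) = a(55)
a(55) = b(54)
b(54) = a(53)
a(53) = b(52)
b(52) = a(51)
a(51) = b(50)
b(50) = a(49)
a(49) = b(48)
b(48) = a(47)
a(47) = b(46)
b(46) = a(45)
a(45) = b(44)
b(44) = a(43)
a(43) = b(42)
b(42) = a(41)
a(41) = b(40)
b(40) = a(39)
a(39) = b(38)
b(38) = a(37)
a(37) = b(36)
b(36) = a(35)
a(35) = b(34)
b(34) = a(33)
a(33) = b(32)
b(32) = a(31)
a(31) = b(30)
b(30) = a(29)
a(29) = b(28)
b(28) = a(27)
a(27) = b(26)
b(26) = a(25)
a(25) = b(24)
b(24) = a(23)
a(23) = b(22)
b(22) = a(21)
a(21) = b(20)
b(20) = a(19)
a(19) = b(18)
b(18) = a(17)
a(17) = b(16)
b(16) = a(15)
a(15) = b(14)
b(14) = a(13)
a(13) = b(12)
b(12) = a(11)
a(11) = b(10)
b(10) = a(9)
a(9) = b(8)
b(8) = a(7)
a(7) = b(6)
b(6) = a(5)
a(5) = b(4)
b(4) = a(3)
a(3) = b(2)
b(2) = a(1)
a(1) = b(0)
b(0) = 0  (base case)
Result: 0

0


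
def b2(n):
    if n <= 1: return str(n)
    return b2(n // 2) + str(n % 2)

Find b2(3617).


b2(3617) = b2(1808) + '1'
b2(1808) = b2(904) + '0'
b2(904) = b2(452) + '0'
b2(452) = b2(226) + '0'
b2(226) = b2(113) + '0'
b2(113) = b2(56) + '1'
b2(56) = b2(28) + '0'
b2(28) = b2(14) + '0'
b2(14) = b2(7) + '0'
b2(7) = b2(3) + '1'
b2(3) = b2(1) + '1'
b2(1) = '1'  (base case)
Concatenating: '1' + '1' + '1' + '0' + '0' + '0' + '1' + '0' + '0' + '0' + '0' + '1' = '111000100001'

111000100001


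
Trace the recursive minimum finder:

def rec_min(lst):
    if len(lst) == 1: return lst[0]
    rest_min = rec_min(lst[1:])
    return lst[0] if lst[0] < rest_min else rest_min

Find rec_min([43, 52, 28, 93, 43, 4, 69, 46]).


rec_min([43, 52, 28, 93, 43, 4, 69, 46]): compare 43 with rec_min([52, 28, 93, 43, 4, 69, 46])
rec_min([52, 28, 93, 43, 4, 69, 46]): compare 52 with rec_min([28, 93, 43, 4, 69, 46])
rec_min([28, 93, 43, 4, 69, 46]): compare 28 with rec_min([93, 43, 4, 69, 46])
rec_min([93, 43, 4, 69, 46]): compare 93 with rec_min([43, 4, 69, 46])
rec_min([43, 4, 69, 46]): compare 43 with rec_min([4, 69, 46])
rec_min([4, 69, 46]): compare 4 with rec_min([69, 46])
rec_min([69, 46]): compare 69 with rec_min([46])
rec_min([46]) = 46  (base case)
Compare 69 with 46 -> 46
Compare 4 with 46 -> 4
Compare 43 with 4 -> 4
Compare 93 with 4 -> 4
Compare 28 with 4 -> 4
Compare 52 with 4 -> 4
Compare 43 with 4 -> 4

4


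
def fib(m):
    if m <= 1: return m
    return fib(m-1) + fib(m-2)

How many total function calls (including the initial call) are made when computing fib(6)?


Let C(n) = total calls for fib(n)
C(0) = 1, C(1) = 1
C(2) = 1 + C(1) + C(0) = 1 + 1 + 1 = 3
C(3) = 1 + C(2) + C(1) = 1 + 3 + 1 = 5
C(4) = 1 + C(3) + C(2) = 1 + 5 + 3 = 9
C(5) = 1 + C(4) + C(3) = 1 + 9 + 5 = 15
C(6) = 1 + C(5) + C(4) = 1 + 15 + 9 = 25

25


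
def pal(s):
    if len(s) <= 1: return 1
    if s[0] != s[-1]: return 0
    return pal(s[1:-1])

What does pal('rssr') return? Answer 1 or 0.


pal('rssr'): s[0]='r' == s[-1]='r' -> check pal('ss')
pal('ss'): s[0]='s' == s[-1]='s' -> check pal('')
pal(''): len <= 1 -> return 1  (base case)
Result: 1 (palindrome)

1


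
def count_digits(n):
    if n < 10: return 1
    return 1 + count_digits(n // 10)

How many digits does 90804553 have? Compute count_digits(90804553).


count_digits(90804553) = 1 + count_digits(9080455)
count_digits(9080455) = 1 + count_digits(908045)
count_digits(908045) = 1 + count_digits(90804)
count_digits(90804) = 1 + count_digits(9080)
count_digits(9080) = 1 + count_digits(908)
count_digits(908) = 1 + count_digits(90)
count_digits(90) = 1 + count_digits(9)
count_digits(9) = 1  (base case: 9 < 10)
Unwinding: 1 + 1 + 1 + 1 + 1 + 1 + 1 + 1 = 8

8


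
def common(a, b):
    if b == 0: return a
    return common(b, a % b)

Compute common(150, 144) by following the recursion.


common(150, 144) = common(144, 6)
common(144, 6) = common(6, 0)
common(6, 0) = 6  (base case)

6


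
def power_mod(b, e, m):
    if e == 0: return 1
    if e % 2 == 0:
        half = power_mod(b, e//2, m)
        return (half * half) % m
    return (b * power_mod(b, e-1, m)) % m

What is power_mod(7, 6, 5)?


power_mod(7, 6, 5): e is even, compute power_mod(7, 3, 5)
  power_mod(7, 3, 5): e is odd, compute power_mod(7, 2, 5)
    power_mod(7, 2, 5): e is even, compute power_mod(7, 1, 5)
      power_mod(7, 1, 5): e is odd, compute power_mod(7, 0, 5)
        power_mod(7, 0, 5) = 1
      (7 * 1) % 5 = 2
    half=2, (2*2) % 5 = 4
  (7 * 4) % 5 = 3
half=3, (3*3) % 5 = 4

4


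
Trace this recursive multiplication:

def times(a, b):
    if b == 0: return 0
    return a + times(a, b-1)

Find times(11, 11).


times(11, 11) = 11 + times(11, 10)
times(11, 10) = 11 + times(11, 9)
times(11, 9) = 11 + times(11, 8)
times(11, 8) = 11 + times(11, 7)
times(11, 7) = 11 + times(11, 6)
times(11, 6) = 11 + times(11, 5)
times(11, 5) = 11 + times(11, 4)
times(11, 4) = 11 + times(11, 3)
times(11, 3) = 11 + times(11, 2)
times(11, 2) = 11 + times(11, 1)
times(11, 1) = 11 + times(11, 0)
times(11, 0) = 0  (base case)
Total: 11 + 11 + 11 + 11 + 11 + 11 + 11 + 11 + 11 + 11 + 11 + 0 = 121

121


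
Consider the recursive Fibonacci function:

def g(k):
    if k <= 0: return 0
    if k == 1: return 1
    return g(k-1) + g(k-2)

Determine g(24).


Computing g(24) bottom-up:
g(0) = 0
g(1) = 1
g(2) = g(1) + g(0) = 1 + 0 = 1
g(3) = g(2) + g(1) = 1 + 1 = 2
g(4) = g(3) + g(2) = 2 + 1 = 3
g(5) = g(4) + g(3) = 3 + 2 = 5
g(6) = g(5) + g(4) = 5 + 3 = 8
g(7) = g(6) + g(5) = 8 + 5 = 13
g(8) = g(7) + g(6) = 13 + 8 = 21
g(9) = g(8) + g(7) = 21 + 13 = 34
g(10) = g(9) + g(8) = 34 + 21 = 55
g(11) = g(10) + g(9) = 55 + 34 = 89
g(12) = g(11) + g(10) = 89 + 55 = 144
g(13) = g(12) + g(11) = 144 + 89 = 233
g(14) = g(13) + g(12) = 233 + 144 = 377
g(15) = g(14) + g(13) = 377 + 233 = 610
g(16) = g(15) + g(14) = 610 + 377 = 987
g(17) = g(16) + g(15) = 987 + 610 = 1597
g(18) = g(17) + g(16) = 1597 + 987 = 2584
g(19) = g(18) + g(17) = 2584 + 1597 = 4181
g(20) = g(19) + g(18) = 4181 + 2584 = 6765
g(21) = g(20) + g(19) = 6765 + 4181 = 10946
g(22) = g(21) + g(20) = 10946 + 6765 = 17711
g(23) = g(22) + g(21) = 17711 + 10946 = 28657
g(24) = g(23) + g(22) = 28657 + 17711 = 46368

46368


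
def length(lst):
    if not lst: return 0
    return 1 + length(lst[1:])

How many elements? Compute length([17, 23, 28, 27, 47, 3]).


length([17, 23, 28, 27, 47, 3]) = 1 + length([23, 28, 27, 47, 3])
length([23, 28, 27, 47, 3]) = 1 + length([28, 27, 47, 3])
length([28, 27, 47, 3]) = 1 + length([27, 47, 3])
length([27, 47, 3]) = 1 + length([47, 3])
length([47, 3]) = 1 + length([3])
length([3]) = 1 + length([])
length([]) = 0  (base case)
Unwinding: 1 + 1 + 1 + 1 + 1 + 1 + 0 = 6

6


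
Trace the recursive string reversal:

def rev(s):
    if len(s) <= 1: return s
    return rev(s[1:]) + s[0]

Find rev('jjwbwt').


rev('jjwbwt') = rev('jwbwt') + 'j'
rev('jwbwt') = rev('wbwt') + 'j'
rev('wbwt') = rev('bwt') + 'w'
rev('bwt') = rev('wt') + 'b'
rev('wt') = rev('t') + 'w'
rev('t') = 't'  (base case)
Concatenating: 't' + 'w' + 'b' + 'w' + 'j' + 'j' = 'twbwjj'

twbwjj


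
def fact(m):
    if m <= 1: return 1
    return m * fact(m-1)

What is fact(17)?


fact(17)
= 17 * fact(16)
= 17 * 16 * fact(15)
= 17 * 16 * 15 * fact(14)
= 17 * 16 * 15 * 14 * fact(13)
= 17 * 16 * 15 * 14 * 13 * fact(12)
= 17 * 16 * 15 * 14 * 13 * 12 * fact(11)
= 17 * 16 * 15 * 14 * 13 * 12 * 11 * fact(10)
= 17 * 16 * 15 * 14 * 13 * 12 * 11 * 10 * fact(9)
= 17 * 16 * 15 * 14 * 13 * 12 * 11 * 10 * 9 * fact(8)
= 17 * 16 * 15 * 14 * 13 * 12 * 11 * 10 * 9 * 8 * fact(7)
= 17 * 16 * 15 * 14 * 13 * 12 * 11 * 10 * 9 * 8 * 7 * fact(6)
= 17 * 16 * 15 * 14 * 13 * 12 * 11 * 10 * 9 * 8 * 7 * 6 * fact(5)
= 17 * 16 * 15 * 14 * 13 * 12 * 11 * 10 * 9 * 8 * 7 * 6 * 5 * fact(4)
= 17 * 16 * 15 * 14 * 13 * 12 * 11 * 10 * 9 * 8 * 7 * 6 * 5 * 4 * fact(3)
= 17 * 16 * 15 * 14 * 13 * 12 * 11 * 10 * 9 * 8 * 7 * 6 * 5 * 4 * 3 * fact(2)
= 17 * 16 * 15 * 14 * 13 * 12 * 11 * 10 * 9 * 8 * 7 * 6 * 5 * 4 * 3 * 2 * fact(1)
= 17 * 16 * 15 * 14 * 13 * 12 * 11 * 10 * 9 * 8 * 7 * 6 * 5 * 4 * 3 * 2 * 1
= 355687428096000

355687428096000


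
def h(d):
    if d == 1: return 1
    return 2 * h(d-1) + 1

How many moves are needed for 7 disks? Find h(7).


h(7) = 2 * h(6) + 1
h(6) = 2 * h(5) + 1
h(5) = 2 * h(4) + 1
h(4) = 2 * h(3) + 1
h(3) = 2 * h(2) + 1
h(2) = 2 * h(1) + 1
h(1) = 1  (base case)
h(2) = 2 * 1 + 1 = 3
h(3) = 2 * 3 + 1 = 7
h(4) = 2 * 7 + 1 = 15
h(5) = 2 * 15 + 1 = 31
h(6) = 2 * 31 + 1 = 63
h(7) = 2 * 63 + 1 = 127

127


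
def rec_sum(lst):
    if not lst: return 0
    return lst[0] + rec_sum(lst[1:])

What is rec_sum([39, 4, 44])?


rec_sum([39, 4, 44]) = 39 + rec_sum([4, 44])
rec_sum([4, 44]) = 4 + rec_sum([44])
rec_sum([44]) = 44 + rec_sum([])
rec_sum([]) = 0  (base case)
Total: 39 + 4 + 44 + 0 = 87

87


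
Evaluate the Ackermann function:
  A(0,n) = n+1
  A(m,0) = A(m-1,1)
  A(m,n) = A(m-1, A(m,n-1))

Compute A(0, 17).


A(0, 17) = 18
Result: A(0, 17) = 18

18


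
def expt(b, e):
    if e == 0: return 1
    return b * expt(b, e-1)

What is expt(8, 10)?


expt(8, 10)
= 8 * expt(8, 9)
= 8 * 8 * expt(8, 8)
= 8 * 8 * 8 * expt(8, 7)
= 8 * 8 * 8 * 8 * expt(8, 6)
= 8 * 8 * 8 * 8 * 8 * expt(8, 5)
= 8 * 8 * 8 * 8 * 8 * 8 * expt(8, 4)
= 8 * 8 * 8 * 8 * 8 * 8 * 8 * expt(8, 3)
= 8 * 8 * 8 * 8 * 8 * 8 * 8 * 8 * expt(8, 2)
= 8 * 8 * 8 * 8 * 8 * 8 * 8 * 8 * 8 * expt(8, 1)
= 8 * 8 * 8 * 8 * 8 * 8 * 8 * 8 * 8 * 8 * expt(8, 0)
= 8 * 8 * 8 * 8 * 8 * 8 * 8 * 8 * 8 * 8 * 1
= 1073741824

1073741824


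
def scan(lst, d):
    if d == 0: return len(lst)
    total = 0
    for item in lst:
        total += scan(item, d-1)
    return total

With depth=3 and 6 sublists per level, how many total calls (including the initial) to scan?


At depth 0 (root): 1 call
At depth 1: each of 1 parents calls scan on 6 children = 6 calls
At depth 2: each of 6 parents calls scan on 6 children = 36 calls
At depth 3: each of 36 parents calls scan on 6 children = 216 calls
Total: 1 + 6 + 36 + 216 = 259

259


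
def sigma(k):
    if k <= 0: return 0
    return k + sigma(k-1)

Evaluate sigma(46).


sigma(46)
= 46 + 45 + 44 + 43 + 42 + 41 + 40 + 39 + 38 + 37 + 36 + 35 + 34 + 33 + 32 + 31 + 30 + 29 + 28 + 27 + 26 + 25 + 24 + 23 + 22 + 21 + 20 + 19 + 18 + 17 + 16 + 15 + 14 + 13 + 12 + 11 + 10 + 9 + 8 + 7 + 6 + 5 + 4 + 3 + 2 + 1 + sigma(0)
= 46 + 45 + 44 + 43 + 42 + 41 + 40 + 39 + 38 + 37 + 36 + 35 + 34 + 33 + 32 + 31 + 30 + 29 + 28 + 27 + 26 + 25 + 24 + 23 + 22 + 21 + 20 + 19 + 18 + 17 + 16 + 15 + 14 + 13 + 12 + 11 + 10 + 9 + 8 + 7 + 6 + 5 + 4 + 3 + 2 + 1 + 0
= 1081

1081


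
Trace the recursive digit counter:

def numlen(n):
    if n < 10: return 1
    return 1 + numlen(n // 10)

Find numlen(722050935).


numlen(722050935) = 1 + numlen(72205093)
numlen(72205093) = 1 + numlen(7220509)
numlen(7220509) = 1 + numlen(722050)
numlen(722050) = 1 + numlen(72205)
numlen(72205) = 1 + numlen(7220)
numlen(7220) = 1 + numlen(722)
numlen(722) = 1 + numlen(72)
numlen(72) = 1 + numlen(7)
numlen(7) = 1  (base case: 7 < 10)
Unwinding: 1 + 1 + 1 + 1 + 1 + 1 + 1 + 1 + 1 = 9

9


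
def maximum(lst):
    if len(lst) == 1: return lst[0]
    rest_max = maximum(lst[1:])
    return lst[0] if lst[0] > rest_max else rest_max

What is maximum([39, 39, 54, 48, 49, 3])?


maximum([39, 39, 54, 48, 49, 3]): compare 39 with maximum([39, 54, 48, 49, 3])
maximum([39, 54, 48, 49, 3]): compare 39 with maximum([54, 48, 49, 3])
maximum([54, 48, 49, 3]): compare 54 with maximum([48, 49, 3])
maximum([48, 49, 3]): compare 48 with maximum([49, 3])
maximum([49, 3]): compare 49 with maximum([3])
maximum([3]) = 3  (base case)
Compare 49 with 3 -> 49
Compare 48 with 49 -> 49
Compare 54 with 49 -> 54
Compare 39 with 54 -> 54
Compare 39 with 54 -> 54

54


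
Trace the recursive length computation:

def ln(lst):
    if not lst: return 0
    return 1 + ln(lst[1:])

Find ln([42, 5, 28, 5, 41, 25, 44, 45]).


ln([42, 5, 28, 5, 41, 25, 44, 45]) = 1 + ln([5, 28, 5, 41, 25, 44, 45])
ln([5, 28, 5, 41, 25, 44, 45]) = 1 + ln([28, 5, 41, 25, 44, 45])
ln([28, 5, 41, 25, 44, 45]) = 1 + ln([5, 41, 25, 44, 45])
ln([5, 41, 25, 44, 45]) = 1 + ln([41, 25, 44, 45])
ln([41, 25, 44, 45]) = 1 + ln([25, 44, 45])
ln([25, 44, 45]) = 1 + ln([44, 45])
ln([44, 45]) = 1 + ln([45])
ln([45]) = 1 + ln([])
ln([]) = 0  (base case)
Unwinding: 1 + 1 + 1 + 1 + 1 + 1 + 1 + 1 + 0 = 8

8


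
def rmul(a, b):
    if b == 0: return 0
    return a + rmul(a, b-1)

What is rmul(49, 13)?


rmul(49, 13) = 49 + rmul(49, 12)
rmul(49, 12) = 49 + rmul(49, 11)
rmul(49, 11) = 49 + rmul(49, 10)
rmul(49, 10) = 49 + rmul(49, 9)
rmul(49, 9) = 49 + rmul(49, 8)
rmul(49, 8) = 49 + rmul(49, 7)
rmul(49, 7) = 49 + rmul(49, 6)
rmul(49, 6) = 49 + rmul(49, 5)
rmul(49, 5) = 49 + rmul(49, 4)
rmul(49, 4) = 49 + rmul(49, 3)
rmul(49, 3) = 49 + rmul(49, 2)
rmul(49, 2) = 49 + rmul(49, 1)
rmul(49, 1) = 49 + rmul(49, 0)
rmul(49, 0) = 0  (base case)
Total: 49 + 49 + 49 + 49 + 49 + 49 + 49 + 49 + 49 + 49 + 49 + 49 + 49 + 0 = 637

637


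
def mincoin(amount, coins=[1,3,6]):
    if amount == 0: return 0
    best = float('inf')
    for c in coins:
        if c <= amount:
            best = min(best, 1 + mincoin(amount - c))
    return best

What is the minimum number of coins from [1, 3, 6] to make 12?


Building up with DP:
mincoin(0) = 0
mincoin(1) = min(1+mincoin(0)=1+0=1) = 1
mincoin(2) = min(1+mincoin(1)=1+1=2) = 2
mincoin(3) = min(1+mincoin(2)=1+2=3, 1+mincoin(0)=1+0=1) = 1
mincoin(4) = min(1+mincoin(3)=1+1=2, 1+mincoin(1)=1+1=2) = 2
mincoin(5) = min(1+mincoin(4)=1+2=3, 1+mincoin(2)=1+2=3) = 3
mincoin(6) = min(1+mincoin(5)=1+3=4, 1+mincoin(3)=1+1=2, 1+mincoin(0)=1+0=1) = 1
mincoin(7) = min(1+mincoin(6)=1+1=2, 1+mincoin(4)=1+2=3, 1+mincoin(1)=1+1=2) = 2
mincoin(8) = min(1+mincoin(7)=1+2=3, 1+mincoin(5)=1+3=4, 1+mincoin(2)=1+2=3) = 3
mincoin(9) = min(1+mincoin(8)=1+3=4, 1+mincoin(6)=1+1=2, 1+mincoin(3)=1+1=2) = 2
mincoin(10) = min(1+mincoin(9)=1+2=3, 1+mincoin(7)=1+2=3, 1+mincoin(4)=1+2=3) = 3
mincoin(11) = min(1+mincoin(10)=1+3=4, 1+mincoin(8)=1+3=4, 1+mincoin(5)=1+3=4) = 4
mincoin(12) = min(1+mincoin(11)=1+4=5, 1+mincoin(9)=1+2=3, 1+mincoin(6)=1+1=2) = 2

2


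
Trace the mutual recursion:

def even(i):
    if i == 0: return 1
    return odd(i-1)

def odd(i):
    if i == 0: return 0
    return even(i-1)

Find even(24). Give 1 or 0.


even(24) = odd(23)
odd(23) = even(22)
even(22) = odd(21)
odd(21) = even(20)
even(20) = odd(19)
odd(19) = even(18)
even(18) = odd(17)
odd(17) = even(16)
even(16) = odd(15)
odd(15) = even(14)
even(14) = odd(13)
odd(13) = even(12)
even(12) = odd(11)
odd(11) = even(10)
even(10) = odd(9)
odd(9) = even(8)
even(8) = odd(7)
odd(7) = even(6)
even(6) = odd(5)
odd(5) = even(4)
even(4) = odd(3)
odd(3) = even(2)
even(2) = odd(1)
odd(1) = even(0)
even(0) = 1  (base case)
Result: 1

1


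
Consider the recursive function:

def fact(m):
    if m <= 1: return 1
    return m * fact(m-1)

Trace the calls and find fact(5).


fact(5)
= 5 * fact(4)
= 5 * 4 * fact(3)
= 5 * 4 * 3 * fact(2)
= 5 * 4 * 3 * 2 * fact(1)
= 5 * 4 * 3 * 2 * 1
= 120

120


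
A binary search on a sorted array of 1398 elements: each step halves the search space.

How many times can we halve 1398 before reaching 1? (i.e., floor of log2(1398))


1398 / 2 = 699
699 / 2 = 349
349 / 2 = 174
174 / 2 = 87
87 / 2 = 43
43 / 2 = 21
21 / 2 = 10
10 / 2 = 5
5 / 2 = 2
2 / 2 = 1
Reached 1 after 10 halvings

10


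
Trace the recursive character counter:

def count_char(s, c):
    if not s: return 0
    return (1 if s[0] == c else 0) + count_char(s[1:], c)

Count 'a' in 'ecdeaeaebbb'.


s[0]='e' != 'a' -> 0
s[0]='c' != 'a' -> 0
s[0]='d' != 'a' -> 0
s[0]='e' != 'a' -> 0
s[0]='a' == 'a' -> 1
s[0]='e' != 'a' -> 0
s[0]='a' == 'a' -> 1
s[0]='e' != 'a' -> 0
s[0]='b' != 'a' -> 0
s[0]='b' != 'a' -> 0
s[0]='b' != 'a' -> 0
Sum: 0 + 0 + 0 + 0 + 1 + 0 + 1 + 0 + 0 + 0 + 0 = 2

2


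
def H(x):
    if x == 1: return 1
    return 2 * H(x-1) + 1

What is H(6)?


H(6) = 2 * H(5) + 1
H(5) = 2 * H(4) + 1
H(4) = 2 * H(3) + 1
H(3) = 2 * H(2) + 1
H(2) = 2 * H(1) + 1
H(1) = 1  (base case)
H(2) = 2 * 1 + 1 = 3
H(3) = 2 * 3 + 1 = 7
H(4) = 2 * 7 + 1 = 15
H(5) = 2 * 15 + 1 = 31
H(6) = 2 * 31 + 1 = 63

63


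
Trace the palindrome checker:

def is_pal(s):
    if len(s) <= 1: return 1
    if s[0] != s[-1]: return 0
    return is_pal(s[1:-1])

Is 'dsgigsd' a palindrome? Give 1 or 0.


is_pal('dsgigsd'): s[0]='d' == s[-1]='d' -> check is_pal('sgigs')
is_pal('sgigs'): s[0]='s' == s[-1]='s' -> check is_pal('gig')
is_pal('gig'): s[0]='g' == s[-1]='g' -> check is_pal('i')
is_pal('i'): len <= 1 -> return 1  (base case)
Result: 1 (palindrome)

1


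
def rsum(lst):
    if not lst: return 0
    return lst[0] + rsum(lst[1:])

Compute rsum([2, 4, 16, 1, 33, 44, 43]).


rsum([2, 4, 16, 1, 33, 44, 43]) = 2 + rsum([4, 16, 1, 33, 44, 43])
rsum([4, 16, 1, 33, 44, 43]) = 4 + rsum([16, 1, 33, 44, 43])
rsum([16, 1, 33, 44, 43]) = 16 + rsum([1, 33, 44, 43])
rsum([1, 33, 44, 43]) = 1 + rsum([33, 44, 43])
rsum([33, 44, 43]) = 33 + rsum([44, 43])
rsum([44, 43]) = 44 + rsum([43])
rsum([43]) = 43 + rsum([])
rsum([]) = 0  (base case)
Total: 2 + 4 + 16 + 1 + 33 + 44 + 43 + 0 = 143

143


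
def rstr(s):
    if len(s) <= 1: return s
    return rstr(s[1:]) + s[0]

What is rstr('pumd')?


rstr('pumd') = rstr('umd') + 'p'
rstr('umd') = rstr('md') + 'u'
rstr('md') = rstr('d') + 'm'
rstr('d') = 'd'  (base case)
Concatenating: 'd' + 'm' + 'u' + 'p' = 'dmup'

dmup


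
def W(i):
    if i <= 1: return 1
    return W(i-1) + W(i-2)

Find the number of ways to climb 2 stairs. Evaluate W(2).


Building up from base cases:
W(0) = 1
W(1) = 1
W(2) = W(1) + W(0) = 1 + 1 = 2

2


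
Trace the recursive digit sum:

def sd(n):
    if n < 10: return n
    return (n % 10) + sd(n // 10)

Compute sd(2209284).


sd(2209284) = 4 + sd(220928)
sd(220928) = 8 + sd(22092)
sd(22092) = 2 + sd(2209)
sd(2209) = 9 + sd(220)
sd(220) = 0 + sd(22)
sd(22) = 2 + sd(2)
sd(2) = 2  (base case)
Total: 4 + 8 + 2 + 9 + 0 + 2 + 2 = 27

27


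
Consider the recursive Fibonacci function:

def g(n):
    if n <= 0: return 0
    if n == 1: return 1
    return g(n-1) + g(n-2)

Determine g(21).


Computing g(21) bottom-up:
g(0) = 0
g(1) = 1
g(2) = g(1) + g(0) = 1 + 0 = 1
g(3) = g(2) + g(1) = 1 + 1 = 2
g(4) = g(3) + g(2) = 2 + 1 = 3
g(5) = g(4) + g(3) = 3 + 2 = 5
g(6) = g(5) + g(4) = 5 + 3 = 8
g(7) = g(6) + g(5) = 8 + 5 = 13
g(8) = g(7) + g(6) = 13 + 8 = 21
g(9) = g(8) + g(7) = 21 + 13 = 34
g(10) = g(9) + g(8) = 34 + 21 = 55
g(11) = g(10) + g(9) = 55 + 34 = 89
g(12) = g(11) + g(10) = 89 + 55 = 144
g(13) = g(12) + g(11) = 144 + 89 = 233
g(14) = g(13) + g(12) = 233 + 144 = 377
g(15) = g(14) + g(13) = 377 + 233 = 610
g(16) = g(15) + g(14) = 610 + 377 = 987
g(17) = g(16) + g(15) = 987 + 610 = 1597
g(18) = g(17) + g(16) = 1597 + 987 = 2584
g(19) = g(18) + g(17) = 2584 + 1597 = 4181
g(20) = g(19) + g(18) = 4181 + 2584 = 6765
g(21) = g(20) + g(19) = 6765 + 4181 = 10946

10946


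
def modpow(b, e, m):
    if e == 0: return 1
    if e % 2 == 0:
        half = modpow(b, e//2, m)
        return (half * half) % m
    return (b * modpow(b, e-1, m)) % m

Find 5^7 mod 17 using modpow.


modpow(5, 7, 17): e is odd, compute modpow(5, 6, 17)
  modpow(5, 6, 17): e is even, compute modpow(5, 3, 17)
    modpow(5, 3, 17): e is odd, compute modpow(5, 2, 17)
      modpow(5, 2, 17): e is even, compute modpow(5, 1, 17)
        modpow(5, 1, 17): e is odd, compute modpow(5, 0, 17)
          modpow(5, 0, 17) = 1
        (5 * 1) % 17 = 5
      half=5, (5*5) % 17 = 8
    (5 * 8) % 17 = 6
  half=6, (6*6) % 17 = 2
(5 * 2) % 17 = 10

10


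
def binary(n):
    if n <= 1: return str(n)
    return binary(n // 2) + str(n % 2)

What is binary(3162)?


binary(3162) = binary(1581) + '0'
binary(1581) = binary(790) + '1'
binary(790) = binary(395) + '0'
binary(395) = binary(197) + '1'
binary(197) = binary(98) + '1'
binary(98) = binary(49) + '0'
binary(49) = binary(24) + '1'
binary(24) = binary(12) + '0'
binary(12) = binary(6) + '0'
binary(6) = binary(3) + '0'
binary(3) = binary(1) + '1'
binary(1) = '1'  (base case)
Concatenating: '1' + '1' + '0' + '0' + '0' + '1' + '0' + '1' + '1' + '0' + '1' + '0' = '110001011010'

110001011010


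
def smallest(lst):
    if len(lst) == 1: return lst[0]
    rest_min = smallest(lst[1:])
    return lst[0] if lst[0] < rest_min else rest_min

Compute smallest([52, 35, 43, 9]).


smallest([52, 35, 43, 9]): compare 52 with smallest([35, 43, 9])
smallest([35, 43, 9]): compare 35 with smallest([43, 9])
smallest([43, 9]): compare 43 with smallest([9])
smallest([9]) = 9  (base case)
Compare 43 with 9 -> 9
Compare 35 with 9 -> 9
Compare 52 with 9 -> 9

9


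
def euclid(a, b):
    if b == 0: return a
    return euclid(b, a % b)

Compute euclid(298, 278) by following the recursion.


euclid(298, 278) = euclid(278, 20)
euclid(278, 20) = euclid(20, 18)
euclid(20, 18) = euclid(18, 2)
euclid(18, 2) = euclid(2, 0)
euclid(2, 0) = 2  (base case)

2


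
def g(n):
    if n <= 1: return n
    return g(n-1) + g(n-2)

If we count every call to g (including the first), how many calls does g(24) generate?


Let C(n) = total calls for g(n)
C(0) = 1, C(1) = 1
C(2) = 1 + C(1) + C(0) = 1 + 1 + 1 = 3
C(3) = 1 + C(2) + C(1) = 1 + 3 + 1 = 5
C(4) = 1 + C(3) + C(2) = 1 + 5 + 3 = 9
C(5) = 1 + C(4) + C(3) = 1 + 9 + 5 = 15
C(6) = 1 + C(5) + C(4) = 1 + 15 + 9 = 25
C(7) = 1 + C(6) + C(5) = 1 + 25 + 15 = 41
C(8) = 1 + C(7) + C(6) = 1 + 41 + 25 = 67
C(9) = 1 + C(8) + C(7) = 1 + 67 + 41 = 109
C(10) = 1 + C(9) + C(8) = 1 + 109 + 67 = 177
C(11) = 1 + C(10) + C(9) = 1 + 177 + 109 = 287
C(12) = 1 + C(11) + C(10) = 1 + 287 + 177 = 465
C(13) = 1 + C(12) + C(11) = 1 + 465 + 287 = 753
C(14) = 1 + C(13) + C(12) = 1 + 753 + 465 = 1219
C(15) = 1 + C(14) + C(13) = 1 + 1219 + 753 = 1973
C(16) = 1 + C(15) + C(14) = 1 + 1973 + 1219 = 3193
C(17) = 1 + C(16) + C(15) = 1 + 3193 + 1973 = 5167
C(18) = 1 + C(17) + C(16) = 1 + 5167 + 3193 = 8361
C(19) = 1 + C(18) + C(17) = 1 + 8361 + 5167 = 13529
C(20) = 1 + C(19) + C(18) = 1 + 13529 + 8361 = 21891
C(21) = 1 + C(20) + C(19) = 1 + 21891 + 13529 = 35421
C(22) = 1 + C(21) + C(20) = 1 + 35421 + 21891 = 57313
C(23) = 1 + C(22) + C(21) = 1 + 57313 + 35421 = 92735
C(24) = 1 + C(23) + C(22) = 1 + 92735 + 57313 = 150049

150049


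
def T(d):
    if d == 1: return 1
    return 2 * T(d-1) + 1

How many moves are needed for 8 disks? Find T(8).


T(8) = 2 * T(7) + 1
T(7) = 2 * T(6) + 1
T(6) = 2 * T(5) + 1
T(5) = 2 * T(4) + 1
T(4) = 2 * T(3) + 1
T(3) = 2 * T(2) + 1
T(2) = 2 * T(1) + 1
T(1) = 1  (base case)
T(2) = 2 * 1 + 1 = 3
T(3) = 2 * 3 + 1 = 7
T(4) = 2 * 7 + 1 = 15
T(5) = 2 * 15 + 1 = 31
T(6) = 2 * 31 + 1 = 63
T(7) = 2 * 63 + 1 = 127
T(8) = 2 * 127 + 1 = 255

255


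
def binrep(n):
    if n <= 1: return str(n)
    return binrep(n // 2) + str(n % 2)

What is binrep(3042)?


binrep(3042) = binrep(1521) + '0'
binrep(1521) = binrep(760) + '1'
binrep(760) = binrep(380) + '0'
binrep(380) = binrep(190) + '0'
binrep(190) = binrep(95) + '0'
binrep(95) = binrep(47) + '1'
binrep(47) = binrep(23) + '1'
binrep(23) = binrep(11) + '1'
binrep(11) = binrep(5) + '1'
binrep(5) = binrep(2) + '1'
binrep(2) = binrep(1) + '0'
binrep(1) = '1'  (base case)
Concatenating: '1' + '0' + '1' + '1' + '1' + '1' + '1' + '0' + '0' + '0' + '1' + '0' = '101111100010'

101111100010


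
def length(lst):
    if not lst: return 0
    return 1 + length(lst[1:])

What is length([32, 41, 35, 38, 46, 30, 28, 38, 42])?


length([32, 41, 35, 38, 46, 30, 28, 38, 42]) = 1 + length([41, 35, 38, 46, 30, 28, 38, 42])
length([41, 35, 38, 46, 30, 28, 38, 42]) = 1 + length([35, 38, 46, 30, 28, 38, 42])
length([35, 38, 46, 30, 28, 38, 42]) = 1 + length([38, 46, 30, 28, 38, 42])
length([38, 46, 30, 28, 38, 42]) = 1 + length([46, 30, 28, 38, 42])
length([46, 30, 28, 38, 42]) = 1 + length([30, 28, 38, 42])
length([30, 28, 38, 42]) = 1 + length([28, 38, 42])
length([28, 38, 42]) = 1 + length([38, 42])
length([38, 42]) = 1 + length([42])
length([42]) = 1 + length([])
length([]) = 0  (base case)
Unwinding: 1 + 1 + 1 + 1 + 1 + 1 + 1 + 1 + 1 + 0 = 9

9


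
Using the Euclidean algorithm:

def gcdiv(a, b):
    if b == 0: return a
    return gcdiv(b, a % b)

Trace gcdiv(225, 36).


gcdiv(225, 36) = gcdiv(36, 9)
gcdiv(36, 9) = gcdiv(9, 0)
gcdiv(9, 0) = 9  (base case)

9


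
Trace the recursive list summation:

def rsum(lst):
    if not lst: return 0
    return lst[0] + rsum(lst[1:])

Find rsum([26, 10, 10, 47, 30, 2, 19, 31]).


rsum([26, 10, 10, 47, 30, 2, 19, 31]) = 26 + rsum([10, 10, 47, 30, 2, 19, 31])
rsum([10, 10, 47, 30, 2, 19, 31]) = 10 + rsum([10, 47, 30, 2, 19, 31])
rsum([10, 47, 30, 2, 19, 31]) = 10 + rsum([47, 30, 2, 19, 31])
rsum([47, 30, 2, 19, 31]) = 47 + rsum([30, 2, 19, 31])
rsum([30, 2, 19, 31]) = 30 + rsum([2, 19, 31])
rsum([2, 19, 31]) = 2 + rsum([19, 31])
rsum([19, 31]) = 19 + rsum([31])
rsum([31]) = 31 + rsum([])
rsum([]) = 0  (base case)
Total: 26 + 10 + 10 + 47 + 30 + 2 + 19 + 31 + 0 = 175

175


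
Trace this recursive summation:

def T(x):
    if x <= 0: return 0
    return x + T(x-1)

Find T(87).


T(87)
= 87 + 86 + 85 + 84 + 83 + 82 + 81 + 80 + 79 + 78 + 77 + 76 + 75 + 74 + 73 + 72 + 71 + 70 + 69 + 68 + 67 + 66 + 65 + 64 + 63 + 62 + 61 + 60 + 59 + 58 + 57 + 56 + 55 + 54 + 53 + 52 + 51 + 50 + 49 + 48 + 47 + 46 + 45 + 44 + 43 + 42 + 41 + 40 + 39 + 38 + 37 + 36 + 35 + 34 + 33 + 32 + 31 + 30 + 29 + 28 + 27 + 26 + 25 + 24 + 23 + 22 + 21 + 20 + 19 + 18 + 17 + 16 + 15 + 14 + 13 + 12 + 11 + 10 + 9 + 8 + 7 + 6 + 5 + 4 + 3 + 2 + 1 + T(0)
= 87 + 86 + 85 + 84 + 83 + 82 + 81 + 80 + 79 + 78 + 77 + 76 + 75 + 74 + 73 + 72 + 71 + 70 + 69 + 68 + 67 + 66 + 65 + 64 + 63 + 62 + 61 + 60 + 59 + 58 + 57 + 56 + 55 + 54 + 53 + 52 + 51 + 50 + 49 + 48 + 47 + 46 + 45 + 44 + 43 + 42 + 41 + 40 + 39 + 38 + 37 + 36 + 35 + 34 + 33 + 32 + 31 + 30 + 29 + 28 + 27 + 26 + 25 + 24 + 23 + 22 + 21 + 20 + 19 + 18 + 17 + 16 + 15 + 14 + 13 + 12 + 11 + 10 + 9 + 8 + 7 + 6 + 5 + 4 + 3 + 2 + 1 + 0
= 3828

3828


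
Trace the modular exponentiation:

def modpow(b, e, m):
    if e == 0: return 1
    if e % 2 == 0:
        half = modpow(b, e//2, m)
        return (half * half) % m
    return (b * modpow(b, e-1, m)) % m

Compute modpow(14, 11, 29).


modpow(14, 11, 29): e is odd, compute modpow(14, 10, 29)
  modpow(14, 10, 29): e is even, compute modpow(14, 5, 29)
    modpow(14, 5, 29): e is odd, compute modpow(14, 4, 29)
      modpow(14, 4, 29): e is even, compute modpow(14, 2, 29)
        modpow(14, 2, 29): e is even, compute modpow(14, 1, 29)
          modpow(14, 1, 29): e is odd, compute modpow(14, 0, 29)
          modpow(14, 0, 29) = 1
          (14 * 1) % 29 = 14
        half=14, (14*14) % 29 = 22
      half=22, (22*22) % 29 = 20
    (14 * 20) % 29 = 19
  half=19, (19*19) % 29 = 13
(14 * 13) % 29 = 8

8


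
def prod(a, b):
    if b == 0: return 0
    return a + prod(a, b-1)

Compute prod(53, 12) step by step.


prod(53, 12) = 53 + prod(53, 11)
prod(53, 11) = 53 + prod(53, 10)
prod(53, 10) = 53 + prod(53, 9)
prod(53, 9) = 53 + prod(53, 8)
prod(53, 8) = 53 + prod(53, 7)
prod(53, 7) = 53 + prod(53, 6)
prod(53, 6) = 53 + prod(53, 5)
prod(53, 5) = 53 + prod(53, 4)
prod(53, 4) = 53 + prod(53, 3)
prod(53, 3) = 53 + prod(53, 2)
prod(53, 2) = 53 + prod(53, 1)
prod(53, 1) = 53 + prod(53, 0)
prod(53, 0) = 0  (base case)
Total: 53 + 53 + 53 + 53 + 53 + 53 + 53 + 53 + 53 + 53 + 53 + 53 + 0 = 636

636


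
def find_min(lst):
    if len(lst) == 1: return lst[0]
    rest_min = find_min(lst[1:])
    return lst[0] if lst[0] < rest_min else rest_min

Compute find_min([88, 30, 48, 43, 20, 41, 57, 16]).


find_min([88, 30, 48, 43, 20, 41, 57, 16]): compare 88 with find_min([30, 48, 43, 20, 41, 57, 16])
find_min([30, 48, 43, 20, 41, 57, 16]): compare 30 with find_min([48, 43, 20, 41, 57, 16])
find_min([48, 43, 20, 41, 57, 16]): compare 48 with find_min([43, 20, 41, 57, 16])
find_min([43, 20, 41, 57, 16]): compare 43 with find_min([20, 41, 57, 16])
find_min([20, 41, 57, 16]): compare 20 with find_min([41, 57, 16])
find_min([41, 57, 16]): compare 41 with find_min([57, 16])
find_min([57, 16]): compare 57 with find_min([16])
find_min([16]) = 16  (base case)
Compare 57 with 16 -> 16
Compare 41 with 16 -> 16
Compare 20 with 16 -> 16
Compare 43 with 16 -> 16
Compare 48 with 16 -> 16
Compare 30 with 16 -> 16
Compare 88 with 16 -> 16

16


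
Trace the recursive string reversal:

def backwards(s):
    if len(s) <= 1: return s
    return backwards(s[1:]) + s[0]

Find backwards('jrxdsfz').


backwards('jrxdsfz') = backwards('rxdsfz') + 'j'
backwards('rxdsfz') = backwards('xdsfz') + 'r'
backwards('xdsfz') = backwards('dsfz') + 'x'
backwards('dsfz') = backwards('sfz') + 'd'
backwards('sfz') = backwards('fz') + 's'
backwards('fz') = backwards('z') + 'f'
backwards('z') = 'z'  (base case)
Concatenating: 'z' + 'f' + 's' + 'd' + 'x' + 'r' + 'j' = 'zfsdxrj'

zfsdxrj


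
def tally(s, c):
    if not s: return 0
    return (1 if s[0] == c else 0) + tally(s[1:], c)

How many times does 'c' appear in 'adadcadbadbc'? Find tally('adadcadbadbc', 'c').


s[0]='a' != 'c' -> 0
s[0]='d' != 'c' -> 0
s[0]='a' != 'c' -> 0
s[0]='d' != 'c' -> 0
s[0]='c' == 'c' -> 1
s[0]='a' != 'c' -> 0
s[0]='d' != 'c' -> 0
s[0]='b' != 'c' -> 0
s[0]='a' != 'c' -> 0
s[0]='d' != 'c' -> 0
s[0]='b' != 'c' -> 0
s[0]='c' == 'c' -> 1
Sum: 0 + 0 + 0 + 0 + 1 + 0 + 0 + 0 + 0 + 0 + 0 + 1 = 2

2


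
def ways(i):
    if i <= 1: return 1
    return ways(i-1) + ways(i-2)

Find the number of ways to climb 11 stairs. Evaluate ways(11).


Building up from base cases:
ways(0) = 1
ways(1) = 1
ways(2) = ways(1) + ways(0) = 1 + 1 = 2
ways(3) = ways(2) + ways(1) = 2 + 1 = 3
ways(4) = ways(3) + ways(2) = 3 + 2 = 5
ways(5) = ways(4) + ways(3) = 5 + 3 = 8
ways(6) = ways(5) + ways(4) = 8 + 5 = 13
ways(7) = ways(6) + ways(5) = 13 + 8 = 21
ways(8) = ways(7) + ways(6) = 21 + 13 = 34
ways(9) = ways(8) + ways(7) = 34 + 21 = 55
ways(10) = ways(9) + ways(8) = 55 + 34 = 89
ways(11) = ways(10) + ways(9) = 89 + 55 = 144

144


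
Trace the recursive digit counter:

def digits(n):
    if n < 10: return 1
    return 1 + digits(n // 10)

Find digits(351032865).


digits(351032865) = 1 + digits(35103286)
digits(35103286) = 1 + digits(3510328)
digits(3510328) = 1 + digits(351032)
digits(351032) = 1 + digits(35103)
digits(35103) = 1 + digits(3510)
digits(3510) = 1 + digits(351)
digits(351) = 1 + digits(35)
digits(35) = 1 + digits(3)
digits(3) = 1  (base case: 3 < 10)
Unwinding: 1 + 1 + 1 + 1 + 1 + 1 + 1 + 1 + 1 = 9

9


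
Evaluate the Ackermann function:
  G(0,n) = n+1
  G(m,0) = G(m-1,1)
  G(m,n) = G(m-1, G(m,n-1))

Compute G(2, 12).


G(2, 12) = G(1, G(2, 11))
  G(2, 11) = G(1, G(2, 10))
    G(2, 10) = G(1, G(2, 9))
      G(2, 9) = G(1, G(2, 8))
        G(2, 8) = G(1, G(2, 7))
          G(2, 7) = G(1, G(2, 6))
          G(2, 6) = G(1, G(2, 5))
          G(2, 5) = G(1, G(2, 4))
          G(2, 4) = G(1, G(2, 3))
          G(2, 3) = G(1, G(2, 2))
          G(2, 2) = G(1, G(2, 1))
          G(2, 1) = G(1, G(2, 0))
          G(2, 0) = G(1, 1)
          G(1, 1) = G(0, G(1, 0))
          G(1, 0) = G(0, 1)
          G(0, 1) = 2
            = G(0, 2)
          G(0, 2) = 3
            = G(1, 3)
          G(1, 3) = G(0, G(1, 2))
          G(1, 2) = G(0, G(1, 1))
          G(1, 1) = G(0, G(1, 0))
          G(1, 0) = G(0, 1)
          G(0, 1) = 2
            = G(0, 2)
... (trace truncated)
Result: G(2, 12) = 27

27
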